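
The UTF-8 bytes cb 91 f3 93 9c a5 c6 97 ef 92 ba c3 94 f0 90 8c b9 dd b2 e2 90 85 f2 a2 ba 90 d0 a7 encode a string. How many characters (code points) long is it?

10

Byte at offset 0: 0xCB = 11001011 → 2-byte char (#1). Advance 2.
Byte at offset 2: 0xF3 = 11110011 → 4-byte char (#2). Advance 4.
Byte at offset 6: 0xC6 = 11000110 → 2-byte char (#3). Advance 2.
Byte at offset 8: 0xEF = 11101111 → 3-byte char (#4). Advance 3.
Byte at offset 11: 0xC3 = 11000011 → 2-byte char (#5). Advance 2.
Byte at offset 13: 0xF0 = 11110000 → 4-byte char (#6). Advance 4.
Byte at offset 17: 0xDD = 11011101 → 2-byte char (#7). Advance 2.
Byte at offset 19: 0xE2 = 11100010 → 3-byte char (#8). Advance 3.
Byte at offset 22: 0xF2 = 11110010 → 4-byte char (#9). Advance 4.
Byte at offset 26: 0xD0 = 11010000 → 2-byte char (#10). Advance 2.
Reached end at offset 28 after 10 code points.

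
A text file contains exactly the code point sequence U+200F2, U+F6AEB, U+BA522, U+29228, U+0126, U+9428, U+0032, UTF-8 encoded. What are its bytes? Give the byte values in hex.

U+200F2: 4-byte form → F0 A0 83 B2.
U+F6AEB: 4-byte form → F3 B6 AB AB.
U+BA522: 4-byte form → F2 BA 94 A2.
U+29228: 4-byte form → F0 A9 88 A8.
U+0126: 2-byte form → C4 A6.
U+9428: 3-byte form → E9 90 A8.
U+0032: 1-byte form → 32.
Concatenated (22 bytes): F0 A0 83 B2 F3 B6 AB AB F2 BA 94 A2 F0 A9 88 A8 C4 A6 E9 90 A8 32.

F0 A0 83 B2 F3 B6 AB AB F2 BA 94 A2 F0 A9 88 A8 C4 A6 E9 90 A8 32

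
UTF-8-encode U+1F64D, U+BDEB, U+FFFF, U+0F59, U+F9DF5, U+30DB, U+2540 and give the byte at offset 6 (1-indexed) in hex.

0xB7

1-indexed offset 6 is 0-indexed offset 5.
U+1F64D → 4-byte form F0 9F 99 8D at offsets 0–3.
U+BDEB → 3-byte form EB B7 AB at offsets 4–6.
Offset 5 falls in char 2's range; it's byte 2 of EB B7 AB = 0xB7.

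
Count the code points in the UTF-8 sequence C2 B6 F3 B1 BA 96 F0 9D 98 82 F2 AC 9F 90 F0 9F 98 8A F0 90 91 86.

Byte at offset 0: 0xC2 = 11000010 → 2-byte char (#1). Advance 2.
Byte at offset 2: 0xF3 = 11110011 → 4-byte char (#2). Advance 4.
Byte at offset 6: 0xF0 = 11110000 → 4-byte char (#3). Advance 4.
Byte at offset 10: 0xF2 = 11110010 → 4-byte char (#4). Advance 4.
Byte at offset 14: 0xF0 = 11110000 → 4-byte char (#5). Advance 4.
Byte at offset 18: 0xF0 = 11110000 → 4-byte char (#6). Advance 4.
Reached end at offset 22 after 6 code points.

6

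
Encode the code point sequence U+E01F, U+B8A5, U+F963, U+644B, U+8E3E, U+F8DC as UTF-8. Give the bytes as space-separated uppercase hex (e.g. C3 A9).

EE 80 9F EB A2 A5 EF A5 A3 E6 91 8B E8 B8 BE EF A3 9C

U+E01F: 3-byte form → EE 80 9F.
U+B8A5: 3-byte form → EB A2 A5.
U+F963: 3-byte form → EF A5 A3.
U+644B: 3-byte form → E6 91 8B.
U+8E3E: 3-byte form → E8 B8 BE.
U+F8DC: 3-byte form → EF A3 9C.
Concatenated (18 bytes): EE 80 9F EB A2 A5 EF A5 A3 E6 91 8B E8 B8 BE EF A3 9C.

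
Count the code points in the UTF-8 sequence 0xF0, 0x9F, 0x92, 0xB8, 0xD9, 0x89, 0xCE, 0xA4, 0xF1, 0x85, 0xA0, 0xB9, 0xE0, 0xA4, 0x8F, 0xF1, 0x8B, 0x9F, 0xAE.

6

Byte at offset 0: 0xF0 = 11110000 → 4-byte char (#1). Advance 4.
Byte at offset 4: 0xD9 = 11011001 → 2-byte char (#2). Advance 2.
Byte at offset 6: 0xCE = 11001110 → 2-byte char (#3). Advance 2.
Byte at offset 8: 0xF1 = 11110001 → 4-byte char (#4). Advance 4.
Byte at offset 12: 0xE0 = 11100000 → 3-byte char (#5). Advance 3.
Byte at offset 15: 0xF1 = 11110001 → 4-byte char (#6). Advance 4.
Reached end at offset 19 after 6 code points.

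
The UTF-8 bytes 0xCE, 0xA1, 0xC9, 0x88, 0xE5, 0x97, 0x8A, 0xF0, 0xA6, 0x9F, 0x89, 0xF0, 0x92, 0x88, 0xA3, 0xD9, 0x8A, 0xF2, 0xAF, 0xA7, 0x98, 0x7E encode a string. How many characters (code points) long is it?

Byte at offset 0: 0xCE = 11001110 → 2-byte char (#1). Advance 2.
Byte at offset 2: 0xC9 = 11001001 → 2-byte char (#2). Advance 2.
Byte at offset 4: 0xE5 = 11100101 → 3-byte char (#3). Advance 3.
Byte at offset 7: 0xF0 = 11110000 → 4-byte char (#4). Advance 4.
Byte at offset 11: 0xF0 = 11110000 → 4-byte char (#5). Advance 4.
Byte at offset 15: 0xD9 = 11011001 → 2-byte char (#6). Advance 2.
Byte at offset 17: 0xF2 = 11110010 → 4-byte char (#7). Advance 4.
Byte at offset 21: 0x7E = 01111110 → 1-byte char (#8). Advance 1.
Reached end at offset 22 after 8 code points.

8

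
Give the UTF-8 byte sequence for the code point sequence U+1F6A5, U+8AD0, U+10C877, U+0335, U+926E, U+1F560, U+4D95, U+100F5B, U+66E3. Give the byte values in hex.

U+1F6A5: 4-byte form → F0 9F 9A A5.
U+8AD0: 3-byte form → E8 AB 90.
U+10C877: 4-byte form → F4 8C A1 B7.
U+0335: 2-byte form → CC B5.
U+926E: 3-byte form → E9 89 AE.
U+1F560: 4-byte form → F0 9F 95 A0.
U+4D95: 3-byte form → E4 B6 95.
U+100F5B: 4-byte form → F4 80 BD 9B.
U+66E3: 3-byte form → E6 9B A3.
Concatenated (30 bytes): F0 9F 9A A5 E8 AB 90 F4 8C A1 B7 CC B5 E9 89 AE F0 9F 95 A0 E4 B6 95 F4 80 BD 9B E6 9B A3.

F0 9F 9A A5 E8 AB 90 F4 8C A1 B7 CC B5 E9 89 AE F0 9F 95 A0 E4 B6 95 F4 80 BD 9B E6 9B A3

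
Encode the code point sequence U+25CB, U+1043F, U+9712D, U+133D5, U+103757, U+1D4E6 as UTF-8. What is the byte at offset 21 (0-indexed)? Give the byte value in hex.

0x93

U+25CB → 3-byte form E2 97 8B at offsets 0–2.
U+1043F → 4-byte form F0 90 90 BF at offsets 3–6.
U+9712D → 4-byte form F2 97 84 AD at offsets 7–10.
U+133D5 → 4-byte form F0 93 8F 95 at offsets 11–14.
U+103757 → 4-byte form F4 83 9D 97 at offsets 15–18.
U+1D4E6 → 4-byte form F0 9D 93 A6 at offsets 19–22.
Offset 21 falls in char 6's range; it's byte 3 of F0 9D 93 A6 = 0x93.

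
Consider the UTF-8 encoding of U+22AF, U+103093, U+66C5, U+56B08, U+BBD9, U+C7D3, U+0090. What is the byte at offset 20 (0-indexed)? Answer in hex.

0xC2

U+22AF → 3-byte form E2 8A AF at offsets 0–2.
U+103093 → 4-byte form F4 83 82 93 at offsets 3–6.
U+66C5 → 3-byte form E6 9B 85 at offsets 7–9.
U+56B08 → 4-byte form F1 96 AC 88 at offsets 10–13.
U+BBD9 → 3-byte form EB AF 99 at offsets 14–16.
U+C7D3 → 3-byte form EC 9F 93 at offsets 17–19.
U+0090 → 2-byte form C2 90 at offsets 20–21.
Offset 20 falls in char 7's range; it's byte 1 of C2 90 = 0xC2.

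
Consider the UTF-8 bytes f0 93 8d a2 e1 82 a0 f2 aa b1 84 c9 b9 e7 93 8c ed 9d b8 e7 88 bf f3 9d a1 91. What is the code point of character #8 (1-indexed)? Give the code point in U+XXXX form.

U+DD851

Offset 0: leading byte 0xF0 = 11110000 → 4-byte char #1 = F0 93 8D A2.
Offset 4: leading byte 0xE1 = 11100001 → 3-byte char #2 = E1 82 A0.
Offset 7: leading byte 0xF2 = 11110010 → 4-byte char #3 = F2 AA B1 84.
Offset 11: leading byte 0xC9 = 11001001 → 2-byte char #4 = C9 B9.
Offset 13: leading byte 0xE7 = 11100111 → 3-byte char #5 = E7 93 8C.
Offset 16: leading byte 0xED = 11101101 → 3-byte char #6 = ED 9D B8.
Offset 19: leading byte 0xE7 = 11100111 → 3-byte char #7 = E7 88 BF.
Offset 22: leading byte 0xF3 = 11110011 → 4-byte char #8 = F3 9D A1 91.
Leading byte 0xF3 = 11110011 matches 11110xxx → 4-byte sequence.
Byte 1: 0xF3 = 11110011, payload 011 (3 bits).
Byte 2: 0x9D = 10011101 (10xxxxxx ✓), payload 011101.
Byte 3: 0xA1 = 10100001 (10xxxxxx ✓), payload 100001.
Byte 4: 0x91 = 10010001 (10xxxxxx ✓), payload 010001.
Concatenate: 011011101100001010001 = 0xDD851 (21 bits → U+DD851).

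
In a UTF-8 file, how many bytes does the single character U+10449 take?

U+10449 = 0x10449. UTF-8 uses 1 byte below 0x80, 2 below 0x800, 3 below 0x10000, 4 up to 0x10FFFF. 0x10449 is in U+10000–U+10FFFF → 4 bytes.

4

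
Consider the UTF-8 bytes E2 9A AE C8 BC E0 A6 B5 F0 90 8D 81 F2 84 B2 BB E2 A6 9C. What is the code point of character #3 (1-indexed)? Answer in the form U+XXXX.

U+09B5

Offset 0: leading byte 0xE2 = 11100010 → 3-byte char #1 = E2 9A AE.
Offset 3: leading byte 0xC8 = 11001000 → 2-byte char #2 = C8 BC.
Offset 5: leading byte 0xE0 = 11100000 → 3-byte char #3 = E0 A6 B5.
Leading byte 0xE0 = 11100000 matches 1110xxxx → 3-byte sequence.
Byte 1: 0xE0 = 11100000, payload 0000 (4 bits).
Byte 2: 0xA6 = 10100110 (10xxxxxx ✓), payload 100110.
Byte 3: 0xB5 = 10110101 (10xxxxxx ✓), payload 110101.
Concatenate: 0000100110110101 = 0x9B5 (16 bits → U+09B5).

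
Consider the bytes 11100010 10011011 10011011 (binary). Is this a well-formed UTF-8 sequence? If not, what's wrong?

valid

Leading byte 0xE2 = 11100010 → 3-byte form.
Continuation bytes 0x9B=10011011, 0x9B=10011011 all match 10xxxxxx.
Decoded value 0x26DB is ≥ 0x800 (shortest form) and not a surrogate.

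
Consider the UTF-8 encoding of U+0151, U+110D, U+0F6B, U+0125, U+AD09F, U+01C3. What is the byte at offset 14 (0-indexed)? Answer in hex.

U+0151 → 2-byte form C5 91 at offsets 0–1.
U+110D → 3-byte form E1 84 8D at offsets 2–4.
U+0F6B → 3-byte form E0 BD AB at offsets 5–7.
U+0125 → 2-byte form C4 A5 at offsets 8–9.
U+AD09F → 4-byte form F2 AD 82 9F at offsets 10–13.
U+01C3 → 2-byte form C7 83 at offsets 14–15.
Offset 14 falls in char 6's range; it's byte 1 of C7 83 = 0xC7.

0xC7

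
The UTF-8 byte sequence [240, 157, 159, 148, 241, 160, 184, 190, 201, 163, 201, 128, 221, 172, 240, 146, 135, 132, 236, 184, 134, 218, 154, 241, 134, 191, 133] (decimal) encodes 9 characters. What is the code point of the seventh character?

Offset 0: leading byte 0xF0 = 11110000 → 4-byte char #1 = F0 9D 9F 94.
Offset 4: leading byte 0xF1 = 11110001 → 4-byte char #2 = F1 A0 B8 BE.
Offset 8: leading byte 0xC9 = 11001001 → 2-byte char #3 = C9 A3.
Offset 10: leading byte 0xC9 = 11001001 → 2-byte char #4 = C9 80.
Offset 12: leading byte 0xDD = 11011101 → 2-byte char #5 = DD AC.
Offset 14: leading byte 0xF0 = 11110000 → 4-byte char #6 = F0 92 87 84.
Offset 18: leading byte 0xEC = 11101100 → 3-byte char #7 = EC B8 86.
Leading byte 0xEC = 11101100 matches 1110xxxx → 3-byte sequence.
Byte 1: 0xEC = 11101100, payload 1100 (4 bits).
Byte 2: 0xB8 = 10111000 (10xxxxxx ✓), payload 111000.
Byte 3: 0x86 = 10000110 (10xxxxxx ✓), payload 000110.
Concatenate: 1100111000000110 = 0xCE06 (16 bits → U+CE06).

U+CE06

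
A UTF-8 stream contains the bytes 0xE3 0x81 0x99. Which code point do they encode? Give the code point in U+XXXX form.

U+3059

Leading byte 0xE3 = 11100011 matches 1110xxxx → 3-byte sequence.
Byte 1: 0xE3 = 11100011, payload 0011 (4 bits).
Byte 2: 0x81 = 10000001 (10xxxxxx ✓), payload 000001.
Byte 3: 0x99 = 10011001 (10xxxxxx ✓), payload 011001.
Concatenate: 0011000001011001 = 0x3059 (16 bits → U+3059).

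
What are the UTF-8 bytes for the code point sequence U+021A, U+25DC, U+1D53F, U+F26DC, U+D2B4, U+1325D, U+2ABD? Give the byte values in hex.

C8 9A E2 97 9C F0 9D 94 BF F3 B2 9B 9C ED 8A B4 F0 93 89 9D E2 AA BD

U+021A: 2-byte form → C8 9A.
U+25DC: 3-byte form → E2 97 9C.
U+1D53F: 4-byte form → F0 9D 94 BF.
U+F26DC: 4-byte form → F3 B2 9B 9C.
U+D2B4: 3-byte form → ED 8A B4.
U+1325D: 4-byte form → F0 93 89 9D.
U+2ABD: 3-byte form → E2 AA BD.
Concatenated (23 bytes): C8 9A E2 97 9C F0 9D 94 BF F3 B2 9B 9C ED 8A B4 F0 93 89 9D E2 AA BD.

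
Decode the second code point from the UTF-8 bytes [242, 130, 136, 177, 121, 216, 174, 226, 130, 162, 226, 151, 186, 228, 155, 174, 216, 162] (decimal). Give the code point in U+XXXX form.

Offset 0: leading byte 0xF2 = 11110010 → 4-byte char #1 = F2 82 88 B1.
Offset 4: leading byte 0x79 = 01111001 → 1-byte char #2 = 79.
Leading byte 0x79 = 01111001 matches 0xxxxxxx → 1-byte sequence.
Byte 1: 0x79 = 01111001, payload 1111001 (7 bits).
Concatenate: 1111001 = 0x79 (7 bits → U+0079).

U+0079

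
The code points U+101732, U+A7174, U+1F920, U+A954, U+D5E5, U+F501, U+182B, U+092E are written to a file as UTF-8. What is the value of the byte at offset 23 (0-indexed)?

0xAB

U+101732 → 4-byte form F4 81 9C B2 at offsets 0–3.
U+A7174 → 4-byte form F2 A7 85 B4 at offsets 4–7.
U+1F920 → 4-byte form F0 9F A4 A0 at offsets 8–11.
U+A954 → 3-byte form EA A5 94 at offsets 12–14.
U+D5E5 → 3-byte form ED 97 A5 at offsets 15–17.
U+F501 → 3-byte form EF 94 81 at offsets 18–20.
U+182B → 3-byte form E1 A0 AB at offsets 21–23.
Offset 23 falls in char 7's range; it's byte 3 of E1 A0 AB = 0xAB.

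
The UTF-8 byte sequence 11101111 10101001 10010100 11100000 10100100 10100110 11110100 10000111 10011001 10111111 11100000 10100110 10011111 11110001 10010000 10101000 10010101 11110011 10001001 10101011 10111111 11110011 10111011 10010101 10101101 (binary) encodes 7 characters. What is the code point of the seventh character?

U+FB56D

Offset 0: leading byte 0xEF = 11101111 → 3-byte char #1 = EF A9 94.
Offset 3: leading byte 0xE0 = 11100000 → 3-byte char #2 = E0 A4 A6.
Offset 6: leading byte 0xF4 = 11110100 → 4-byte char #3 = F4 87 99 BF.
Offset 10: leading byte 0xE0 = 11100000 → 3-byte char #4 = E0 A6 9F.
Offset 13: leading byte 0xF1 = 11110001 → 4-byte char #5 = F1 90 A8 95.
Offset 17: leading byte 0xF3 = 11110011 → 4-byte char #6 = F3 89 AB BF.
Offset 21: leading byte 0xF3 = 11110011 → 4-byte char #7 = F3 BB 95 AD.
Leading byte 0xF3 = 11110011 matches 11110xxx → 4-byte sequence.
Byte 1: 0xF3 = 11110011, payload 011 (3 bits).
Byte 2: 0xBB = 10111011 (10xxxxxx ✓), payload 111011.
Byte 3: 0x95 = 10010101 (10xxxxxx ✓), payload 010101.
Byte 4: 0xAD = 10101101 (10xxxxxx ✓), payload 101101.
Concatenate: 011111011010101101101 = 0xFB56D (21 bits → U+FB56D).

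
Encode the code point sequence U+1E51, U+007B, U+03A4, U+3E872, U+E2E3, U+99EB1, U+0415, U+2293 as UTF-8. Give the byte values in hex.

E1 B9 91 7B CE A4 F0 BE A1 B2 EE 8B A3 F2 99 BA B1 D0 95 E2 8A 93

U+1E51: 3-byte form → E1 B9 91.
U+007B: 1-byte form → 7B.
U+03A4: 2-byte form → CE A4.
U+3E872: 4-byte form → F0 BE A1 B2.
U+E2E3: 3-byte form → EE 8B A3.
U+99EB1: 4-byte form → F2 99 BA B1.
U+0415: 2-byte form → D0 95.
U+2293: 3-byte form → E2 8A 93.
Concatenated (22 bytes): E1 B9 91 7B CE A4 F0 BE A1 B2 EE 8B A3 F2 99 BA B1 D0 95 E2 8A 93.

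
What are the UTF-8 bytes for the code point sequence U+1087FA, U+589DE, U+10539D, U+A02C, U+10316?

U+1087FA: 4-byte form → F4 88 9F BA.
U+589DE: 4-byte form → F1 98 A7 9E.
U+10539D: 4-byte form → F4 85 8E 9D.
U+A02C: 3-byte form → EA 80 AC.
U+10316: 4-byte form → F0 90 8C 96.
Concatenated (19 bytes): F4 88 9F BA F1 98 A7 9E F4 85 8E 9D EA 80 AC F0 90 8C 96.

F4 88 9F BA F1 98 A7 9E F4 85 8E 9D EA 80 AC F0 90 8C 96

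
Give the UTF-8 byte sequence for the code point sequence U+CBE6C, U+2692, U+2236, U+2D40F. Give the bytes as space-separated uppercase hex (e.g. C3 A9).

F3 8B B9 AC E2 9A 92 E2 88 B6 F0 AD 90 8F

U+CBE6C: 4-byte form → F3 8B B9 AC.
U+2692: 3-byte form → E2 9A 92.
U+2236: 3-byte form → E2 88 B6.
U+2D40F: 4-byte form → F0 AD 90 8F.
Concatenated (14 bytes): F3 8B B9 AC E2 9A 92 E2 88 B6 F0 AD 90 8F.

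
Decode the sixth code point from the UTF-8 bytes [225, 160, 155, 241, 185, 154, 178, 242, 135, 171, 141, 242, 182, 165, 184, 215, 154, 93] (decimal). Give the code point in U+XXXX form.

Offset 0: leading byte 0xE1 = 11100001 → 3-byte char #1 = E1 A0 9B.
Offset 3: leading byte 0xF1 = 11110001 → 4-byte char #2 = F1 B9 9A B2.
Offset 7: leading byte 0xF2 = 11110010 → 4-byte char #3 = F2 87 AB 8D.
Offset 11: leading byte 0xF2 = 11110010 → 4-byte char #4 = F2 B6 A5 B8.
Offset 15: leading byte 0xD7 = 11010111 → 2-byte char #5 = D7 9A.
Offset 17: leading byte 0x5D = 01011101 → 1-byte char #6 = 5D.
Leading byte 0x5D = 01011101 matches 0xxxxxxx → 1-byte sequence.
Byte 1: 0x5D = 01011101, payload 1011101 (7 bits).
Concatenate: 1011101 = 0x5D (7 bits → U+005D).

U+005D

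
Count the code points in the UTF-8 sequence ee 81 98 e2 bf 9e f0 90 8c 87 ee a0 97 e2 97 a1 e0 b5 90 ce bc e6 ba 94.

Byte at offset 0: 0xEE = 11101110 → 3-byte char (#1). Advance 3.
Byte at offset 3: 0xE2 = 11100010 → 3-byte char (#2). Advance 3.
Byte at offset 6: 0xF0 = 11110000 → 4-byte char (#3). Advance 4.
Byte at offset 10: 0xEE = 11101110 → 3-byte char (#4). Advance 3.
Byte at offset 13: 0xE2 = 11100010 → 3-byte char (#5). Advance 3.
Byte at offset 16: 0xE0 = 11100000 → 3-byte char (#6). Advance 3.
Byte at offset 19: 0xCE = 11001110 → 2-byte char (#7). Advance 2.
Byte at offset 21: 0xE6 = 11100110 → 3-byte char (#8). Advance 3.
Reached end at offset 24 after 8 code points.

8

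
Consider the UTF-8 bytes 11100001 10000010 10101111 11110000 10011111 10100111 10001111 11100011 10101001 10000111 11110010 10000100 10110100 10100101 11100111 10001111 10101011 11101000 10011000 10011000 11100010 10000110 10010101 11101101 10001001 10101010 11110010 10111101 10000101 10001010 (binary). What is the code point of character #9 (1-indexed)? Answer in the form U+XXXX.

U+BD14A

Offset 0: leading byte 0xE1 = 11100001 → 3-byte char #1 = E1 82 AF.
Offset 3: leading byte 0xF0 = 11110000 → 4-byte char #2 = F0 9F A7 8F.
Offset 7: leading byte 0xE3 = 11100011 → 3-byte char #3 = E3 A9 87.
Offset 10: leading byte 0xF2 = 11110010 → 4-byte char #4 = F2 84 B4 A5.
Offset 14: leading byte 0xE7 = 11100111 → 3-byte char #5 = E7 8F AB.
Offset 17: leading byte 0xE8 = 11101000 → 3-byte char #6 = E8 98 98.
Offset 20: leading byte 0xE2 = 11100010 → 3-byte char #7 = E2 86 95.
Offset 23: leading byte 0xED = 11101101 → 3-byte char #8 = ED 89 AA.
Offset 26: leading byte 0xF2 = 11110010 → 4-byte char #9 = F2 BD 85 8A.
Leading byte 0xF2 = 11110010 matches 11110xxx → 4-byte sequence.
Byte 1: 0xF2 = 11110010, payload 010 (3 bits).
Byte 2: 0xBD = 10111101 (10xxxxxx ✓), payload 111101.
Byte 3: 0x85 = 10000101 (10xxxxxx ✓), payload 000101.
Byte 4: 0x8A = 10001010 (10xxxxxx ✓), payload 001010.
Concatenate: 010111101000101001010 = 0xBD14A (21 bits → U+BD14A).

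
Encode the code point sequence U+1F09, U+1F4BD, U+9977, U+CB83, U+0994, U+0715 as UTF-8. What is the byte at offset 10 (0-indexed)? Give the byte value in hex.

U+1F09 → 3-byte form E1 BC 89 at offsets 0–2.
U+1F4BD → 4-byte form F0 9F 92 BD at offsets 3–6.
U+9977 → 3-byte form E9 A5 B7 at offsets 7–9.
U+CB83 → 3-byte form EC AE 83 at offsets 10–12.
Offset 10 falls in char 4's range; it's byte 1 of EC AE 83 = 0xEC.

0xEC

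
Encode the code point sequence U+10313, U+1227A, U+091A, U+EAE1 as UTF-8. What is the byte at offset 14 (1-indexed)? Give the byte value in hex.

0xA1

1-indexed offset 14 is 0-indexed offset 13.
U+10313 → 4-byte form F0 90 8C 93 at offsets 0–3.
U+1227A → 4-byte form F0 92 89 BA at offsets 4–7.
U+091A → 3-byte form E0 A4 9A at offsets 8–10.
U+EAE1 → 3-byte form EE AB A1 at offsets 11–13.
Offset 13 falls in char 4's range; it's byte 3 of EE AB A1 = 0xA1.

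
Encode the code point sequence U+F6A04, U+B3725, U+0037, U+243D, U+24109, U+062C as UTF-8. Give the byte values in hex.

F3 B6 A8 84 F2 B3 9C A5 37 E2 90 BD F0 A4 84 89 D8 AC

U+F6A04: 4-byte form → F3 B6 A8 84.
U+B3725: 4-byte form → F2 B3 9C A5.
U+0037: 1-byte form → 37.
U+243D: 3-byte form → E2 90 BD.
U+24109: 4-byte form → F0 A4 84 89.
U+062C: 2-byte form → D8 AC.
Concatenated (18 bytes): F3 B6 A8 84 F2 B3 9C A5 37 E2 90 BD F0 A4 84 89 D8 AC.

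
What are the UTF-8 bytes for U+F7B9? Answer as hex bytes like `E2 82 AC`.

EF 9E B9

U+F7B9 = 0xF7B9 = 63417 decimal. In range U+0800–U+FFFF → 3-byte form: 1110xxxx 10xxxxxx 10xxxxxx.
Binary (16 bits): 1111011110111001.
Split 4+6+6: 1111 | 011110 | 111001.
Byte 1: 11101111 = 0xEF.
Byte 2: 10011110 = 0x9E.
Byte 3: 10111001 = 0xB9.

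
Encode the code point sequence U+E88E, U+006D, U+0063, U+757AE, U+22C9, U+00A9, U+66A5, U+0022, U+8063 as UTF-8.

U+E88E: 3-byte form → EE A2 8E.
U+006D: 1-byte form → 6D.
U+0063: 1-byte form → 63.
U+757AE: 4-byte form → F1 B5 9E AE.
U+22C9: 3-byte form → E2 8B 89.
U+00A9: 2-byte form → C2 A9.
U+66A5: 3-byte form → E6 9A A5.
U+0022: 1-byte form → 22.
U+8063: 3-byte form → E8 81 A3.
Concatenated (21 bytes): EE A2 8E 6D 63 F1 B5 9E AE E2 8B 89 C2 A9 E6 9A A5 22 E8 81 A3.

EE A2 8E 6D 63 F1 B5 9E AE E2 8B 89 C2 A9 E6 9A A5 22 E8 81 A3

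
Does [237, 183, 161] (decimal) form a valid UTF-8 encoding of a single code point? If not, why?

Structurally a 3-byte sequence; payload = 0xDDE1.
But 0xDDE1 is in U+D800–U+DFFF, the surrogate range. Surrogates are not Unicode scalar values and are forbidden in UTF-8.

invalid (encodes a surrogate (U+D800–U+DFFF))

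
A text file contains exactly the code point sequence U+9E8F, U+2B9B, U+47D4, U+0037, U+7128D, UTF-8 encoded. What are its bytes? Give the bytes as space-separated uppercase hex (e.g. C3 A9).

E9 BA 8F E2 AE 9B E4 9F 94 37 F1 B1 8A 8D

U+9E8F: 3-byte form → E9 BA 8F.
U+2B9B: 3-byte form → E2 AE 9B.
U+47D4: 3-byte form → E4 9F 94.
U+0037: 1-byte form → 37.
U+7128D: 4-byte form → F1 B1 8A 8D.
Concatenated (14 bytes): E9 BA 8F E2 AE 9B E4 9F 94 37 F1 B1 8A 8D.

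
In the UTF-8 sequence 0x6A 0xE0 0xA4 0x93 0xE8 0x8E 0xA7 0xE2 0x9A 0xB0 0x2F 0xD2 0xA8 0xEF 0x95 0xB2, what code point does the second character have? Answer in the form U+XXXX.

U+0913

Offset 0: leading byte 0x6A = 01101010 → 1-byte char #1 = 6A.
Offset 1: leading byte 0xE0 = 11100000 → 3-byte char #2 = E0 A4 93.
Leading byte 0xE0 = 11100000 matches 1110xxxx → 3-byte sequence.
Byte 1: 0xE0 = 11100000, payload 0000 (4 bits).
Byte 2: 0xA4 = 10100100 (10xxxxxx ✓), payload 100100.
Byte 3: 0x93 = 10010011 (10xxxxxx ✓), payload 010011.
Concatenate: 0000100100010011 = 0x913 (16 bits → U+0913).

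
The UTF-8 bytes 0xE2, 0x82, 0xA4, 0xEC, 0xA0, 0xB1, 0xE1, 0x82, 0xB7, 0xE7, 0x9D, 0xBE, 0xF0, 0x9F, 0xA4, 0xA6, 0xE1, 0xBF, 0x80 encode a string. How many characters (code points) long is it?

Byte at offset 0: 0xE2 = 11100010 → 3-byte char (#1). Advance 3.
Byte at offset 3: 0xEC = 11101100 → 3-byte char (#2). Advance 3.
Byte at offset 6: 0xE1 = 11100001 → 3-byte char (#3). Advance 3.
Byte at offset 9: 0xE7 = 11100111 → 3-byte char (#4). Advance 3.
Byte at offset 12: 0xF0 = 11110000 → 4-byte char (#5). Advance 4.
Byte at offset 16: 0xE1 = 11100001 → 3-byte char (#6). Advance 3.
Reached end at offset 19 after 6 code points.

6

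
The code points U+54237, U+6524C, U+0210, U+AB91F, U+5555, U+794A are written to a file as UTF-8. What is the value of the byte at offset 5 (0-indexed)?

U+54237 → 4-byte form F1 94 88 B7 at offsets 0–3.
U+6524C → 4-byte form F1 A5 89 8C at offsets 4–7.
Offset 5 falls in char 2's range; it's byte 2 of F1 A5 89 8C = 0xA5.

0xA5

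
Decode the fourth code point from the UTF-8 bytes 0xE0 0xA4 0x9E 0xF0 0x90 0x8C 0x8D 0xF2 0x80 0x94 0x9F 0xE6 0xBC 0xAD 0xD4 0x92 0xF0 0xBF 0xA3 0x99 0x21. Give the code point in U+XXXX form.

U+6F2D

Offset 0: leading byte 0xE0 = 11100000 → 3-byte char #1 = E0 A4 9E.
Offset 3: leading byte 0xF0 = 11110000 → 4-byte char #2 = F0 90 8C 8D.
Offset 7: leading byte 0xF2 = 11110010 → 4-byte char #3 = F2 80 94 9F.
Offset 11: leading byte 0xE6 = 11100110 → 3-byte char #4 = E6 BC AD.
Leading byte 0xE6 = 11100110 matches 1110xxxx → 3-byte sequence.
Byte 1: 0xE6 = 11100110, payload 0110 (4 bits).
Byte 2: 0xBC = 10111100 (10xxxxxx ✓), payload 111100.
Byte 3: 0xAD = 10101101 (10xxxxxx ✓), payload 101101.
Concatenate: 0110111100101101 = 0x6F2D (16 bits → U+6F2D).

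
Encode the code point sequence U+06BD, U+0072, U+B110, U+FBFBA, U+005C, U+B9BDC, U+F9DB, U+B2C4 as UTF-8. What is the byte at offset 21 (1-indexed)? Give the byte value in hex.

0x84

1-indexed offset 21 is 0-indexed offset 20.
U+06BD → 2-byte form DA BD at offsets 0–1.
U+0072 → 1-byte form 72 at offsets 2–2.
U+B110 → 3-byte form EB 84 90 at offsets 3–5.
U+FBFBA → 4-byte form F3 BB BE BA at offsets 6–9.
U+005C → 1-byte form 5C at offsets 10–10.
U+B9BDC → 4-byte form F2 B9 AF 9C at offsets 11–14.
U+F9DB → 3-byte form EF A7 9B at offsets 15–17.
U+B2C4 → 3-byte form EB 8B 84 at offsets 18–20.
Offset 20 falls in char 8's range; it's byte 3 of EB 8B 84 = 0x84.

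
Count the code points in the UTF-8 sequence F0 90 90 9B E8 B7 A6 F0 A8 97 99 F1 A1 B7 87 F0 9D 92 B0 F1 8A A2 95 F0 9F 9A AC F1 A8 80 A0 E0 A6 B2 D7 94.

10

Byte at offset 0: 0xF0 = 11110000 → 4-byte char (#1). Advance 4.
Byte at offset 4: 0xE8 = 11101000 → 3-byte char (#2). Advance 3.
Byte at offset 7: 0xF0 = 11110000 → 4-byte char (#3). Advance 4.
Byte at offset 11: 0xF1 = 11110001 → 4-byte char (#4). Advance 4.
Byte at offset 15: 0xF0 = 11110000 → 4-byte char (#5). Advance 4.
Byte at offset 19: 0xF1 = 11110001 → 4-byte char (#6). Advance 4.
Byte at offset 23: 0xF0 = 11110000 → 4-byte char (#7). Advance 4.
Byte at offset 27: 0xF1 = 11110001 → 4-byte char (#8). Advance 4.
Byte at offset 31: 0xE0 = 11100000 → 3-byte char (#9). Advance 3.
Byte at offset 34: 0xD7 = 11010111 → 2-byte char (#10). Advance 2.
Reached end at offset 36 after 10 code points.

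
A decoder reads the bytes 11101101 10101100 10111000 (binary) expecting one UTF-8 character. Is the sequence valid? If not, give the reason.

invalid (encodes a surrogate (U+D800–U+DFFF))

Structurally a 3-byte sequence; payload = 0xDB38.
But 0xDB38 is in U+D800–U+DFFF, the surrogate range. Surrogates are not Unicode scalar values and are forbidden in UTF-8.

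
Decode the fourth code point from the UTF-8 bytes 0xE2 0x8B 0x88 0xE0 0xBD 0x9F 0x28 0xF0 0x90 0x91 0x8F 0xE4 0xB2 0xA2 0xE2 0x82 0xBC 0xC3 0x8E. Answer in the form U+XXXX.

Offset 0: leading byte 0xE2 = 11100010 → 3-byte char #1 = E2 8B 88.
Offset 3: leading byte 0xE0 = 11100000 → 3-byte char #2 = E0 BD 9F.
Offset 6: leading byte 0x28 = 00101000 → 1-byte char #3 = 28.
Offset 7: leading byte 0xF0 = 11110000 → 4-byte char #4 = F0 90 91 8F.
Leading byte 0xF0 = 11110000 matches 11110xxx → 4-byte sequence.
Byte 1: 0xF0 = 11110000, payload 000 (3 bits).
Byte 2: 0x90 = 10010000 (10xxxxxx ✓), payload 010000.
Byte 3: 0x91 = 10010001 (10xxxxxx ✓), payload 010001.
Byte 4: 0x8F = 10001111 (10xxxxxx ✓), payload 001111.
Concatenate: 000010000010001001111 = 0x1044F (21 bits → U+1044F).

U+1044F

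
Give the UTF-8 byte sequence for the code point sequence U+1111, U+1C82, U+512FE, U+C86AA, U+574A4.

E1 84 91 E1 B2 82 F1 91 8B BE F3 88 9A AA F1 97 92 A4

U+1111: 3-byte form → E1 84 91.
U+1C82: 3-byte form → E1 B2 82.
U+512FE: 4-byte form → F1 91 8B BE.
U+C86AA: 4-byte form → F3 88 9A AA.
U+574A4: 4-byte form → F1 97 92 A4.
Concatenated (18 bytes): E1 84 91 E1 B2 82 F1 91 8B BE F3 88 9A AA F1 97 92 A4.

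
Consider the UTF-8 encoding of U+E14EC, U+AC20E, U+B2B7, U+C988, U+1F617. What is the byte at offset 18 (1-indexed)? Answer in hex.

0x97

1-indexed offset 18 is 0-indexed offset 17.
U+E14EC → 4-byte form F3 A1 93 AC at offsets 0–3.
U+AC20E → 4-byte form F2 AC 88 8E at offsets 4–7.
U+B2B7 → 3-byte form EB 8A B7 at offsets 8–10.
U+C988 → 3-byte form EC A6 88 at offsets 11–13.
U+1F617 → 4-byte form F0 9F 98 97 at offsets 14–17.
Offset 17 falls in char 5's range; it's byte 4 of F0 9F 98 97 = 0x97.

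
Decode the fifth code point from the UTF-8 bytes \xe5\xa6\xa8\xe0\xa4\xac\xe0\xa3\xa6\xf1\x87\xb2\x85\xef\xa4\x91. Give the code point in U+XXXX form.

U+F911

Offset 0: leading byte 0xE5 = 11100101 → 3-byte char #1 = E5 A6 A8.
Offset 3: leading byte 0xE0 = 11100000 → 3-byte char #2 = E0 A4 AC.
Offset 6: leading byte 0xE0 = 11100000 → 3-byte char #3 = E0 A3 A6.
Offset 9: leading byte 0xF1 = 11110001 → 4-byte char #4 = F1 87 B2 85.
Offset 13: leading byte 0xEF = 11101111 → 3-byte char #5 = EF A4 91.
Leading byte 0xEF = 11101111 matches 1110xxxx → 3-byte sequence.
Byte 1: 0xEF = 11101111, payload 1111 (4 bits).
Byte 2: 0xA4 = 10100100 (10xxxxxx ✓), payload 100100.
Byte 3: 0x91 = 10010001 (10xxxxxx ✓), payload 010001.
Concatenate: 1111100100010001 = 0xF911 (16 bits → U+F911).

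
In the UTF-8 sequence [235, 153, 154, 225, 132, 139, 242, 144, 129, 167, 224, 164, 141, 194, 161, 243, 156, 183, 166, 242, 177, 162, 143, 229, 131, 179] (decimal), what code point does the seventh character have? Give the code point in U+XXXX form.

Offset 0: leading byte 0xEB = 11101011 → 3-byte char #1 = EB 99 9A.
Offset 3: leading byte 0xE1 = 11100001 → 3-byte char #2 = E1 84 8B.
Offset 6: leading byte 0xF2 = 11110010 → 4-byte char #3 = F2 90 81 A7.
Offset 10: leading byte 0xE0 = 11100000 → 3-byte char #4 = E0 A4 8D.
Offset 13: leading byte 0xC2 = 11000010 → 2-byte char #5 = C2 A1.
Offset 15: leading byte 0xF3 = 11110011 → 4-byte char #6 = F3 9C B7 A6.
Offset 19: leading byte 0xF2 = 11110010 → 4-byte char #7 = F2 B1 A2 8F.
Leading byte 0xF2 = 11110010 matches 11110xxx → 4-byte sequence.
Byte 1: 0xF2 = 11110010, payload 010 (3 bits).
Byte 2: 0xB1 = 10110001 (10xxxxxx ✓), payload 110001.
Byte 3: 0xA2 = 10100010 (10xxxxxx ✓), payload 100010.
Byte 4: 0x8F = 10001111 (10xxxxxx ✓), payload 001111.
Concatenate: 010110001100010001111 = 0xB188F (21 bits → U+B188F).

U+B188F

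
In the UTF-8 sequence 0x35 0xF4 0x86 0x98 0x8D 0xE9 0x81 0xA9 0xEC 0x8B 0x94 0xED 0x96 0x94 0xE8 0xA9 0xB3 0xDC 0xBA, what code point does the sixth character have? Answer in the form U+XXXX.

Offset 0: leading byte 0x35 = 00110101 → 1-byte char #1 = 35.
Offset 1: leading byte 0xF4 = 11110100 → 4-byte char #2 = F4 86 98 8D.
Offset 5: leading byte 0xE9 = 11101001 → 3-byte char #3 = E9 81 A9.
Offset 8: leading byte 0xEC = 11101100 → 3-byte char #4 = EC 8B 94.
Offset 11: leading byte 0xED = 11101101 → 3-byte char #5 = ED 96 94.
Offset 14: leading byte 0xE8 = 11101000 → 3-byte char #6 = E8 A9 B3.
Leading byte 0xE8 = 11101000 matches 1110xxxx → 3-byte sequence.
Byte 1: 0xE8 = 11101000, payload 1000 (4 bits).
Byte 2: 0xA9 = 10101001 (10xxxxxx ✓), payload 101001.
Byte 3: 0xB3 = 10110011 (10xxxxxx ✓), payload 110011.
Concatenate: 1000101001110011 = 0x8A73 (16 bits → U+8A73).

U+8A73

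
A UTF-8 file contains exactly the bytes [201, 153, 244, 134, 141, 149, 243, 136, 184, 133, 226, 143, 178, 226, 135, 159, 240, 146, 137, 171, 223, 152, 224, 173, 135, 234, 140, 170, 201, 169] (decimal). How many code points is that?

Byte at offset 0: 0xC9 = 11001001 → 2-byte char (#1). Advance 2.
Byte at offset 2: 0xF4 = 11110100 → 4-byte char (#2). Advance 4.
Byte at offset 6: 0xF3 = 11110011 → 4-byte char (#3). Advance 4.
Byte at offset 10: 0xE2 = 11100010 → 3-byte char (#4). Advance 3.
Byte at offset 13: 0xE2 = 11100010 → 3-byte char (#5). Advance 3.
Byte at offset 16: 0xF0 = 11110000 → 4-byte char (#6). Advance 4.
Byte at offset 20: 0xDF = 11011111 → 2-byte char (#7). Advance 2.
Byte at offset 22: 0xE0 = 11100000 → 3-byte char (#8). Advance 3.
Byte at offset 25: 0xEA = 11101010 → 3-byte char (#9). Advance 3.
Byte at offset 28: 0xC9 = 11001001 → 2-byte char (#10). Advance 2.
Reached end at offset 30 after 10 code points.

10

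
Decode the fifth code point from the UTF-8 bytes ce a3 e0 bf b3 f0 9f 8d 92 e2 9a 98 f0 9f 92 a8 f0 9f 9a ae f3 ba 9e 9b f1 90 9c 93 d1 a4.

U+1F4A8

Offset 0: leading byte 0xCE = 11001110 → 2-byte char #1 = CE A3.
Offset 2: leading byte 0xE0 = 11100000 → 3-byte char #2 = E0 BF B3.
Offset 5: leading byte 0xF0 = 11110000 → 4-byte char #3 = F0 9F 8D 92.
Offset 9: leading byte 0xE2 = 11100010 → 3-byte char #4 = E2 9A 98.
Offset 12: leading byte 0xF0 = 11110000 → 4-byte char #5 = F0 9F 92 A8.
Leading byte 0xF0 = 11110000 matches 11110xxx → 4-byte sequence.
Byte 1: 0xF0 = 11110000, payload 000 (3 bits).
Byte 2: 0x9F = 10011111 (10xxxxxx ✓), payload 011111.
Byte 3: 0x92 = 10010010 (10xxxxxx ✓), payload 010010.
Byte 4: 0xA8 = 10101000 (10xxxxxx ✓), payload 101000.
Concatenate: 000011111010010101000 = 0x1F4A8 (21 bits → U+1F4A8).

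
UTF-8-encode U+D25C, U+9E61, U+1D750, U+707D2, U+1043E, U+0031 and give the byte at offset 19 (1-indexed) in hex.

0x31

1-indexed offset 19 is 0-indexed offset 18.
U+D25C → 3-byte form ED 89 9C at offsets 0–2.
U+9E61 → 3-byte form E9 B9 A1 at offsets 3–5.
U+1D750 → 4-byte form F0 9D 9D 90 at offsets 6–9.
U+707D2 → 4-byte form F1 B0 9F 92 at offsets 10–13.
U+1043E → 4-byte form F0 90 90 BE at offsets 14–17.
U+0031 → 1-byte form 31 at offsets 18–18.
Offset 18 falls in char 6's range; it's byte 1 of 31 = 0x31.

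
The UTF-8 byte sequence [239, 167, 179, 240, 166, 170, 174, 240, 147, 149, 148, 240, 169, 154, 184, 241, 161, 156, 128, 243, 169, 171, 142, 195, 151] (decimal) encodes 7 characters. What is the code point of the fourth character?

Offset 0: leading byte 0xEF = 11101111 → 3-byte char #1 = EF A7 B3.
Offset 3: leading byte 0xF0 = 11110000 → 4-byte char #2 = F0 A6 AA AE.
Offset 7: leading byte 0xF0 = 11110000 → 4-byte char #3 = F0 93 95 94.
Offset 11: leading byte 0xF0 = 11110000 → 4-byte char #4 = F0 A9 9A B8.
Leading byte 0xF0 = 11110000 matches 11110xxx → 4-byte sequence.
Byte 1: 0xF0 = 11110000, payload 000 (3 bits).
Byte 2: 0xA9 = 10101001 (10xxxxxx ✓), payload 101001.
Byte 3: 0x9A = 10011010 (10xxxxxx ✓), payload 011010.
Byte 4: 0xB8 = 10111000 (10xxxxxx ✓), payload 111000.
Concatenate: 000101001011010111000 = 0x296B8 (21 bits → U+296B8).

U+296B8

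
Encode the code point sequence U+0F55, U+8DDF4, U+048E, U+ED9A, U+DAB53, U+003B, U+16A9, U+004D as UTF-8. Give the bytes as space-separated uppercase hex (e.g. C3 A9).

E0 BD 95 F2 8D B7 B4 D2 8E EE B6 9A F3 9A AD 93 3B E1 9A A9 4D

U+0F55: 3-byte form → E0 BD 95.
U+8DDF4: 4-byte form → F2 8D B7 B4.
U+048E: 2-byte form → D2 8E.
U+ED9A: 3-byte form → EE B6 9A.
U+DAB53: 4-byte form → F3 9A AD 93.
U+003B: 1-byte form → 3B.
U+16A9: 3-byte form → E1 9A A9.
U+004D: 1-byte form → 4D.
Concatenated (21 bytes): E0 BD 95 F2 8D B7 B4 D2 8E EE B6 9A F3 9A AD 93 3B E1 9A A9 4D.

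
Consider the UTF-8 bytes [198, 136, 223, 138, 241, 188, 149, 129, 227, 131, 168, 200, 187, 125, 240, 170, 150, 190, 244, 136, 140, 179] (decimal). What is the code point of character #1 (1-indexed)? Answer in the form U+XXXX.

Offset 0: leading byte 0xC6 = 11000110 → 2-byte char #1 = C6 88.
Leading byte 0xC6 = 11000110 matches 110xxxxx → 2-byte sequence.
Byte 1: 0xC6 = 11000110, payload 00110 (5 bits).
Byte 2: 0x88 = 10001000 (10xxxxxx ✓), payload 001000.
Concatenate: 00110001000 = 0x188 (11 bits → U+0188).

U+0188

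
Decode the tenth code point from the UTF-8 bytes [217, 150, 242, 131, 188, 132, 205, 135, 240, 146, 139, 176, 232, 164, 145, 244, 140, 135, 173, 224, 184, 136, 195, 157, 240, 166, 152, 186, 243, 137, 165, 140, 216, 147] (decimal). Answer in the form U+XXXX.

U+C994C

Offset 0: leading byte 0xD9 = 11011001 → 2-byte char #1 = D9 96.
Offset 2: leading byte 0xF2 = 11110010 → 4-byte char #2 = F2 83 BC 84.
Offset 6: leading byte 0xCD = 11001101 → 2-byte char #3 = CD 87.
Offset 8: leading byte 0xF0 = 11110000 → 4-byte char #4 = F0 92 8B B0.
Offset 12: leading byte 0xE8 = 11101000 → 3-byte char #5 = E8 A4 91.
Offset 15: leading byte 0xF4 = 11110100 → 4-byte char #6 = F4 8C 87 AD.
Offset 19: leading byte 0xE0 = 11100000 → 3-byte char #7 = E0 B8 88.
Offset 22: leading byte 0xC3 = 11000011 → 2-byte char #8 = C3 9D.
Offset 24: leading byte 0xF0 = 11110000 → 4-byte char #9 = F0 A6 98 BA.
Offset 28: leading byte 0xF3 = 11110011 → 4-byte char #10 = F3 89 A5 8C.
Leading byte 0xF3 = 11110011 matches 11110xxx → 4-byte sequence.
Byte 1: 0xF3 = 11110011, payload 011 (3 bits).
Byte 2: 0x89 = 10001001 (10xxxxxx ✓), payload 001001.
Byte 3: 0xA5 = 10100101 (10xxxxxx ✓), payload 100101.
Byte 4: 0x8C = 10001100 (10xxxxxx ✓), payload 001100.
Concatenate: 011001001100101001100 = 0xC994C (21 bits → U+C994C).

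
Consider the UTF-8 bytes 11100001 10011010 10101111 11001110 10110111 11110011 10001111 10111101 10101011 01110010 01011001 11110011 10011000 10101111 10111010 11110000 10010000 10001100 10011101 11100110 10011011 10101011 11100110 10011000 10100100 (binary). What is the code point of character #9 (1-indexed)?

Offset 0: leading byte 0xE1 = 11100001 → 3-byte char #1 = E1 9A AF.
Offset 3: leading byte 0xCE = 11001110 → 2-byte char #2 = CE B7.
Offset 5: leading byte 0xF3 = 11110011 → 4-byte char #3 = F3 8F BD AB.
Offset 9: leading byte 0x72 = 01110010 → 1-byte char #4 = 72.
Offset 10: leading byte 0x59 = 01011001 → 1-byte char #5 = 59.
Offset 11: leading byte 0xF3 = 11110011 → 4-byte char #6 = F3 98 AF BA.
Offset 15: leading byte 0xF0 = 11110000 → 4-byte char #7 = F0 90 8C 9D.
Offset 19: leading byte 0xE6 = 11100110 → 3-byte char #8 = E6 9B AB.
Offset 22: leading byte 0xE6 = 11100110 → 3-byte char #9 = E6 98 A4.
Leading byte 0xE6 = 11100110 matches 1110xxxx → 3-byte sequence.
Byte 1: 0xE6 = 11100110, payload 0110 (4 bits).
Byte 2: 0x98 = 10011000 (10xxxxxx ✓), payload 011000.
Byte 3: 0xA4 = 10100100 (10xxxxxx ✓), payload 100100.
Concatenate: 0110011000100100 = 0x6624 (16 bits → U+6624).

U+6624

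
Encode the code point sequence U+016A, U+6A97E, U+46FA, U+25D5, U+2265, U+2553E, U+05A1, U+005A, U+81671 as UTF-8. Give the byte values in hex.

C5 AA F1 AA A5 BE E4 9B BA E2 97 95 E2 89 A5 F0 A5 94 BE D6 A1 5A F2 81 99 B1

U+016A: 2-byte form → C5 AA.
U+6A97E: 4-byte form → F1 AA A5 BE.
U+46FA: 3-byte form → E4 9B BA.
U+25D5: 3-byte form → E2 97 95.
U+2265: 3-byte form → E2 89 A5.
U+2553E: 4-byte form → F0 A5 94 BE.
U+05A1: 2-byte form → D6 A1.
U+005A: 1-byte form → 5A.
U+81671: 4-byte form → F2 81 99 B1.
Concatenated (26 bytes): C5 AA F1 AA A5 BE E4 9B BA E2 97 95 E2 89 A5 F0 A5 94 BE D6 A1 5A F2 81 99 B1.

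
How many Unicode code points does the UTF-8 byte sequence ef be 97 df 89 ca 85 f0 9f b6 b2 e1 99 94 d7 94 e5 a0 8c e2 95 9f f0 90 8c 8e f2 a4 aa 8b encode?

10

Byte at offset 0: 0xEF = 11101111 → 3-byte char (#1). Advance 3.
Byte at offset 3: 0xDF = 11011111 → 2-byte char (#2). Advance 2.
Byte at offset 5: 0xCA = 11001010 → 2-byte char (#3). Advance 2.
Byte at offset 7: 0xF0 = 11110000 → 4-byte char (#4). Advance 4.
Byte at offset 11: 0xE1 = 11100001 → 3-byte char (#5). Advance 3.
Byte at offset 14: 0xD7 = 11010111 → 2-byte char (#6). Advance 2.
Byte at offset 16: 0xE5 = 11100101 → 3-byte char (#7). Advance 3.
Byte at offset 19: 0xE2 = 11100010 → 3-byte char (#8). Advance 3.
Byte at offset 22: 0xF0 = 11110000 → 4-byte char (#9). Advance 4.
Byte at offset 26: 0xF2 = 11110010 → 4-byte char (#10). Advance 4.
Reached end at offset 30 after 10 code points.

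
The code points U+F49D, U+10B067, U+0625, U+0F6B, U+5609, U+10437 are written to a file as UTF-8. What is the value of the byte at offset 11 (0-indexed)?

U+F49D → 3-byte form EF 92 9D at offsets 0–2.
U+10B067 → 4-byte form F4 8B 81 A7 at offsets 3–6.
U+0625 → 2-byte form D8 A5 at offsets 7–8.
U+0F6B → 3-byte form E0 BD AB at offsets 9–11.
Offset 11 falls in char 4's range; it's byte 3 of E0 BD AB = 0xAB.

0xAB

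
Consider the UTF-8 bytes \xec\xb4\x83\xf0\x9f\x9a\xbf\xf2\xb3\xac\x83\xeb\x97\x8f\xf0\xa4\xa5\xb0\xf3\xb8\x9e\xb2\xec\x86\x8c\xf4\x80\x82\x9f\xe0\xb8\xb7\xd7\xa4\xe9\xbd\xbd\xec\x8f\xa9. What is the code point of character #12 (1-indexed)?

Offset 0: leading byte 0xEC = 11101100 → 3-byte char #1 = EC B4 83.
Offset 3: leading byte 0xF0 = 11110000 → 4-byte char #2 = F0 9F 9A BF.
Offset 7: leading byte 0xF2 = 11110010 → 4-byte char #3 = F2 B3 AC 83.
Offset 11: leading byte 0xEB = 11101011 → 3-byte char #4 = EB 97 8F.
Offset 14: leading byte 0xF0 = 11110000 → 4-byte char #5 = F0 A4 A5 B0.
Offset 18: leading byte 0xF3 = 11110011 → 4-byte char #6 = F3 B8 9E B2.
Offset 22: leading byte 0xEC = 11101100 → 3-byte char #7 = EC 86 8C.
Offset 25: leading byte 0xF4 = 11110100 → 4-byte char #8 = F4 80 82 9F.
Offset 29: leading byte 0xE0 = 11100000 → 3-byte char #9 = E0 B8 B7.
Offset 32: leading byte 0xD7 = 11010111 → 2-byte char #10 = D7 A4.
Offset 34: leading byte 0xE9 = 11101001 → 3-byte char #11 = E9 BD BD.
Offset 37: leading byte 0xEC = 11101100 → 3-byte char #12 = EC 8F A9.
Leading byte 0xEC = 11101100 matches 1110xxxx → 3-byte sequence.
Byte 1: 0xEC = 11101100, payload 1100 (4 bits).
Byte 2: 0x8F = 10001111 (10xxxxxx ✓), payload 001111.
Byte 3: 0xA9 = 10101001 (10xxxxxx ✓), payload 101001.
Concatenate: 1100001111101001 = 0xC3E9 (16 bits → U+C3E9).

U+C3E9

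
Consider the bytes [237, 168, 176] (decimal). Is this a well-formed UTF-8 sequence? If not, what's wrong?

invalid (encodes a surrogate (U+D800–U+DFFF))

Structurally a 3-byte sequence; payload = 0xDA30.
But 0xDA30 is in U+D800–U+DFFF, the surrogate range. Surrogates are not Unicode scalar values and are forbidden in UTF-8.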